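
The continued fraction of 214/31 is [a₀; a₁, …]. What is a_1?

214 = 6·31 + 28   →  a_0 = 6
31 = 1·28 + 3   →  a_1 = 1

1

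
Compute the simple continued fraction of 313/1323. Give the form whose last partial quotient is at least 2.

313 = 0*1323 + 313
1323 = 4*313 + 71
313 = 4*71 + 29
71 = 2*29 + 13
29 = 2*13 + 3
13 = 4*3 + 1
3 = 3*1 + 0  (stop)
So 313/1323 = [0; 4, 4, 2, 2, 4, 3].

[0; 4, 4, 2, 2, 4, 3]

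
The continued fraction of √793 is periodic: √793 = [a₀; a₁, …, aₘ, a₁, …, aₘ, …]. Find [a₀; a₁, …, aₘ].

a₀ = ⌊√793⌋ = 28.
With m₀=0, d₀=1 and mₖ₊₁ = dₖaₖ − mₖ, dₖ₊₁ = (n − mₖ₊₁²)/dₖ, aₖ₊₁ = ⌊(a₀+mₖ₊₁)/dₖ₊₁⌋:
  k=1: m=28, d=9, a=6
  k=2: m=26, d=13, a=4
  k=3: m=26, d=9, a=6
  k=4: m=28, d=1, a=56
d=1 and a=2a₀=56 at k=4, so the next step gives (m, d) = (28, 9) again — its k=1 value — and the period has length 4.

[28; 6, 4, 6, 56]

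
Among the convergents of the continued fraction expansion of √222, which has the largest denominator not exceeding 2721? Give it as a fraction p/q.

√222 = [14; 1, 8, 1, 28, …] (period length 4).
Convergents:
  p_0/q_0 = 14/1
  p_1/q_1 = 15/1
  p_2/q_2 = 134/9
  p_3/q_3 = 149/10
  p_4/q_4 = 4306/289
  p_5/q_5 = 4455/299
  p_6/q_6 = 39946/2681
  p_7/q_7 = 44401/2980
q_6 = 2681 ≤ 2721 < 2980 = q_7, so the answer is 39946/2681.

39946/2681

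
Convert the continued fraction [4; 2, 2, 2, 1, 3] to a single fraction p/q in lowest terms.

278/63

Using pₖ = aₖpₖ₋₁ + pₖ₋₂ and qₖ = aₖqₖ₋₁ + qₖ₋₂:
  k=0: a=4, p=4, q=1
  k=1: a=2, p=9, q=2
  k=2: a=2, p=22, q=5
  k=3: a=2, p=53, q=12
  k=4: a=1, p=75, q=17
  k=5: a=3, p=278, q=63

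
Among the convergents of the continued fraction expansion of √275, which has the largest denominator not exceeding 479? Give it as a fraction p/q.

√275 = [16; 1, 1, 2, 1, 1, 32, …] (period length 6).
Convergents:
  p_0/q_0 = 16/1
  p_1/q_1 = 17/1
  p_2/q_2 = 33/2
  p_3/q_3 = 83/5
  p_4/q_4 = 116/7
  p_5/q_5 = 199/12
  p_6/q_6 = 6484/391
  p_7/q_7 = 6683/403
  p_8/q_8 = 13167/794
q_7 = 403 ≤ 479 < 794 = q_8, so the answer is 6683/403.

6683/403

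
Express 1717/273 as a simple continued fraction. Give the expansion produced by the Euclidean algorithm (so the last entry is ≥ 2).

1717 = 6·273 + 79
273 = 3·79 + 36
79 = 2·36 + 7
36 = 5·7 + 1
7 = 7·1 + 0  (stop)
So 1717/273 = [6; 3, 2, 5, 7].

[6; 3, 2, 5, 7]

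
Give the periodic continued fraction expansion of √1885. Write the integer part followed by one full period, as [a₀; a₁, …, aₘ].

a₀ = ⌊√1885⌋ = 43.
With m₀=0, d₀=1 and mₖ₊₁ = dₖaₖ − mₖ, dₖ₊₁ = (n − mₖ₊₁²)/dₖ, aₖ₊₁ = ⌊(a₀+mₖ₊₁)/dₖ₊₁⌋:
  k=1: m=43, d=36, a=2
  k=2: m=29, d=29, a=2
  k=3: m=29, d=36, a=2
  k=4: m=43, d=1, a=86
d=1 and a=2a₀=86 at k=4, so the next step gives (m, d) = (43, 36) again — its k=1 value — and the period has length 4.

[43; 2, 2, 2, 86]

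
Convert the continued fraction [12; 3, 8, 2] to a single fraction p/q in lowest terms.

653/53

Fold from the inside: start with 2/1.
  8 + 1/2 = 17/2
  3 + 2/17 = 53/17
  12 + 17/53 = 653/53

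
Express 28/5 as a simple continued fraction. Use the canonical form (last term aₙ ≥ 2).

[5; 1, 1, 2]

28 = 5×5 + 3
5 = 1×3 + 2
3 = 1×2 + 1
2 = 2×1 + 0  (stop)
So 28/5 = [5; 1, 1, 2].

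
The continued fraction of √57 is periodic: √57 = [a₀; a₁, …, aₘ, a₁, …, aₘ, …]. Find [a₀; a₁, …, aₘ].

[7; 1, 1, 4, 1, 1, 14]

a₀ = ⌊√57⌋ = 7.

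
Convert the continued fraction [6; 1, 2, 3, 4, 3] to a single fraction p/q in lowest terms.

931/139

Fold from the inside: start with 3/1.
  4 + 1/3 = 13/3
  3 + 3/13 = 42/13
  2 + 13/42 = 97/42
  1 + 42/97 = 139/97
  6 + 97/139 = 931/139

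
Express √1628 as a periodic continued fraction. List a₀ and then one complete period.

[40; 2, 1, 6, 1, 2, 80]

a₀ = ⌊√1628⌋ = 40.
With m₀=0, d₀=1 and mₖ₊₁ = dₖaₖ − mₖ, dₖ₊₁ = (n − mₖ₊₁²)/dₖ, aₖ₊₁ = ⌊(a₀+mₖ₊₁)/dₖ₊₁⌋:
  k=1: m=40, d=28, a=2
  k=2: m=16, d=49, a=1
  k=3: m=33, d=11, a=6
  k=4: m=33, d=49, a=1
  k=5: m=16, d=28, a=2
  k=6: m=40, d=1, a=80
d=1 and a=2a₀=80 at k=6, so the next step gives (m, d) = (40, 28) again — its k=1 value — and the period has length 6.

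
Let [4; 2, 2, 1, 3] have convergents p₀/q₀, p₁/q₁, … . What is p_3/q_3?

Using pₖ = aₖpₖ₋₁ + pₖ₋₂, qₖ = aₖqₖ₋₁ + qₖ₋₂ (with p₋₁=1, p₋₂=0, q₋₁=0, q₋₂=1):
  k=0: a=4, p=4, q=1
  k=1: a=2, p=9, q=2
  k=2: a=2, p=22, q=5
  k=3: a=1, p=31, q=7

31/7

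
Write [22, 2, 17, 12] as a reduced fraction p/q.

Using pₖ = aₖpₖ₋₁ + pₖ₋₂ and qₖ = aₖqₖ₋₁ + qₖ₋₂:
  k=0: a=22, p=22, q=1
  k=1: a=2, p=45, q=2
  k=2: a=17, p=787, q=35
  k=3: a=12, p=9489, q=422

9489/422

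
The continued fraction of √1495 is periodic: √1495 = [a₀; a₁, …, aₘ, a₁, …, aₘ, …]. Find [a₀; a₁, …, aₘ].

a₀ = ⌊√1495⌋ = 38.

[38; 1, 1, 1, 76]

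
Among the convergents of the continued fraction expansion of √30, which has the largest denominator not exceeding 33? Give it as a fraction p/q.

115/21

√30 = [5; 2, 10, …] (period length 2).
Convergents:
  p_0/q_0 = 5/1
  p_1/q_1 = 11/2
  p_2/q_2 = 115/21
  p_3/q_3 = 241/44
q_2 = 21 ≤ 33 < 44 = q_3, so the answer is 115/21.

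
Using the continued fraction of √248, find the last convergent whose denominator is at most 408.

5937/377

√248 = [15; 1, 2, 1, 30, …] (period length 4).
Convergents:
  p_0/q_0 = 15/1
  p_1/q_1 = 16/1
  p_2/q_2 = 47/3
  p_3/q_3 = 63/4
  p_4/q_4 = 1937/123
  p_5/q_5 = 2000/127
  p_6/q_6 = 5937/377
  p_7/q_7 = 7937/504
q_6 = 377 ≤ 408 < 504 = q_7, so the answer is 5937/377.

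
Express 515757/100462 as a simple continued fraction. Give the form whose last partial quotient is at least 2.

515757 = 5·100462 + 13447
100462 = 7·13447 + 6333
13447 = 2·6333 + 781
6333 = 8·781 + 85
781 = 9·85 + 16
85 = 5·16 + 5
16 = 3·5 + 1
5 = 5·1 + 0  (stop)
So 515757/100462 = [5; 7, 2, 8, 9, 5, 3, 5].

[5; 7, 2, 8, 9, 5, 3, 5]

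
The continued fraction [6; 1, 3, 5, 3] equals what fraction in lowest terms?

453/67

Using pₖ = aₖpₖ₋₁ + pₖ₋₂ and qₖ = aₖqₖ₋₁ + qₖ₋₂:
  k=0: a=6, p=6, q=1
  k=1: a=1, p=7, q=1
  k=2: a=3, p=27, q=4
  k=3: a=5, p=142, q=21
  k=4: a=3, p=453, q=67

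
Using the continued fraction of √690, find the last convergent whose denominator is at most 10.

√690 = [26; 3, 1, 2, 1, 3, 52, …] (period length 6).
Convergents:
  p_0/q_0 = 26/1
  p_1/q_1 = 79/3
  p_2/q_2 = 105/4
  p_3/q_3 = 289/11
q_2 = 4 ≤ 10 < 11 = q_3, so the answer is 105/4.

105/4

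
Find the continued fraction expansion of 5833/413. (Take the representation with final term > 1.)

5833 = 14·413 + 51
413 = 8·51 + 5
51 = 10·5 + 1
5 = 5·1 + 0  (stop)
So 5833/413 = [14; 8, 10, 5].

[14; 8, 10, 5]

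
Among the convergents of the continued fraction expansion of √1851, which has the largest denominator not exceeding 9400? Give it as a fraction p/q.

159143/3699

√1851 = [43; 43, 86, …] (period length 2).
Convergents:
  p_0/q_0 = 43/1
  p_1/q_1 = 1850/43
  p_2/q_2 = 159143/3699
  p_3/q_3 = 6844999/159100
q_2 = 3699 ≤ 9400 < 159100 = q_3, so the answer is 159143/3699.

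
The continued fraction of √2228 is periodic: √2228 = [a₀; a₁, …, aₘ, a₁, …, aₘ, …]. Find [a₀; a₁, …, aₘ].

[47; 4, 1, 22, 1, 4, 94]

a₀ = ⌊√2228⌋ = 47.
With m₀=0, d₀=1 and mₖ₊₁ = dₖaₖ − mₖ, dₖ₊₁ = (n − mₖ₊₁²)/dₖ, aₖ₊₁ = ⌊(a₀+mₖ₊₁)/dₖ₊₁⌋:
  k=1: m=47, d=19, a=4
  k=2: m=29, d=73, a=1
  k=3: m=44, d=4, a=22
  k=4: m=44, d=73, a=1
  k=5: m=29, d=19, a=4
  k=6: m=47, d=1, a=94
d=1 and a=2a₀=94 at k=6, so the next step gives (m, d) = (47, 19) again — its k=1 value — and the period has length 6.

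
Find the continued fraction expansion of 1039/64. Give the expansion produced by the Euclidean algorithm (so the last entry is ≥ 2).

[16; 4, 3, 1, 3]

1039 = 16*64 + 15
64 = 4*15 + 4
15 = 3*4 + 3
4 = 1*3 + 1
3 = 3*1 + 0  (stop)
So 1039/64 = [16; 4, 3, 1, 3].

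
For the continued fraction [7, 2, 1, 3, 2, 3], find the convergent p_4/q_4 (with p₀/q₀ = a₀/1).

Using pₖ = aₖpₖ₋₁ + pₖ₋₂, qₖ = aₖqₖ₋₁ + qₖ₋₂ (with p₋₁=1, p₋₂=0, q₋₁=0, q₋₂=1):
  k=0: a=7, p=7, q=1
  k=1: a=2, p=15, q=2
  k=2: a=1, p=22, q=3
  k=3: a=3, p=81, q=11
  k=4: a=2, p=184, q=25

184/25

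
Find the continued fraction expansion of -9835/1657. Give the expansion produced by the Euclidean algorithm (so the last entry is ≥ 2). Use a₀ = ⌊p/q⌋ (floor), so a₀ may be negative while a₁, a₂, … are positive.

[-6; 15, 2, 17, 3]

-9835 = -6×1657 + 107
1657 = 15×107 + 52
107 = 2×52 + 3
52 = 17×3 + 1
3 = 3×1 + 0  (stop)
So -9835/1657 = [-6; 15, 2, 17, 3].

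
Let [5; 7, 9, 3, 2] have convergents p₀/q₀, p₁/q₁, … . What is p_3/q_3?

Using pₖ = aₖpₖ₋₁ + pₖ₋₂, qₖ = aₖqₖ₋₁ + qₖ₋₂ (with p₋₁=1, p₋₂=0, q₋₁=0, q₋₂=1):
  k=0: a=5, p=5, q=1
  k=1: a=7, p=36, q=7
  k=2: a=9, p=329, q=64
  k=3: a=3, p=1023, q=199

1023/199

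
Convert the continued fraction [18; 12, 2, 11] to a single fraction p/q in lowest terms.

Using pₖ = aₖpₖ₋₁ + pₖ₋₂ and qₖ = aₖqₖ₋₁ + qₖ₋₂:
  k=0: a=18, p=18, q=1
  k=1: a=12, p=217, q=12
  k=2: a=2, p=452, q=25
  k=3: a=11, p=5189, q=287

5189/287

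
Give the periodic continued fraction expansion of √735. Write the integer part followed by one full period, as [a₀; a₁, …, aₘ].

[27; 9, 54]

a₀ = ⌊√735⌋ = 27.
With m₀=0, d₀=1 and mₖ₊₁ = dₖaₖ − mₖ, dₖ₊₁ = (n − mₖ₊₁²)/dₖ, aₖ₊₁ = ⌊(a₀+mₖ₊₁)/dₖ₊₁⌋:
  k=1: m=27, d=6, a=9
  k=2: m=27, d=1, a=54
d=1 and a=2a₀=54 at k=2, so the next step gives (m, d) = (27, 6) again — its k=1 value — and the period has length 2.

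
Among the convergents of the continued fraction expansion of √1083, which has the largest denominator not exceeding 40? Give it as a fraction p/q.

362/11

√1083 = [32; 1, 9, 1, 64, …] (period length 4).
Convergents:
  p_0/q_0 = 32/1
  p_1/q_1 = 33/1
  p_2/q_2 = 329/10
  p_3/q_3 = 362/11
  p_4/q_4 = 23497/714
q_3 = 11 ≤ 40 < 714 = q_4, so the answer is 362/11.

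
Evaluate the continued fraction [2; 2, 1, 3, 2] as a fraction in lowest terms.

Fold from the inside: start with 2/1.
  3 + 1/2 = 7/2
  1 + 2/7 = 9/7
  2 + 7/9 = 25/9
  2 + 9/25 = 59/25

59/25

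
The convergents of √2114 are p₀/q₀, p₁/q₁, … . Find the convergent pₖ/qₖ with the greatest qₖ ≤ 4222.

√2114 = [45; 1, 44, 1, 90, …] (period length 4).
Convergents:
  p_0/q_0 = 45/1
  p_1/q_1 = 46/1
  p_2/q_2 = 2069/45
  p_3/q_3 = 2115/46
  p_4/q_4 = 192419/4185
  p_5/q_5 = 194534/4231
q_4 = 4185 ≤ 4222 < 4231 = q_5, so the answer is 192419/4185.

192419/4185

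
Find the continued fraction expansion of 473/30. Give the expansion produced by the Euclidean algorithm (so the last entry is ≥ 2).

[15; 1, 3, 3, 2]

473 = 15·30 + 23
30 = 1·23 + 7
23 = 3·7 + 2
7 = 3·2 + 1
2 = 2·1 + 0  (stop)
So 473/30 = [15; 1, 3, 3, 2].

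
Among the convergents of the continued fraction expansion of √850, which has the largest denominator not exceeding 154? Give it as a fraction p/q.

√850 = [29; 6, 2, 6, 58, …] (period length 4).
Convergents:
  p_0/q_0 = 29/1
  p_1/q_1 = 175/6
  p_2/q_2 = 379/13
  p_3/q_3 = 2449/84
  p_4/q_4 = 142421/4885
q_3 = 84 ≤ 154 < 4885 = q_4, so the answer is 2449/84.

2449/84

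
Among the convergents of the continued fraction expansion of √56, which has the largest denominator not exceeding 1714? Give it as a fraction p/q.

6503/869

√56 = [7; 2, 14, …] (period length 2).
Convergents:
  p_0/q_0 = 7/1
  p_1/q_1 = 15/2
  p_2/q_2 = 217/29
  p_3/q_3 = 449/60
  p_4/q_4 = 6503/869
  p_5/q_5 = 13455/1798
q_4 = 869 ≤ 1714 < 1798 = q_5, so the answer is 6503/869.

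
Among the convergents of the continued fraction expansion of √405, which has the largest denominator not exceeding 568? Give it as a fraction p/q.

6460/321

√405 = [20; 8, 40, …] (period length 2).
Convergents:
  p_0/q_0 = 20/1
  p_1/q_1 = 161/8
  p_2/q_2 = 6460/321
  p_3/q_3 = 51841/2576
q_2 = 321 ≤ 568 < 2576 = q_3, so the answer is 6460/321.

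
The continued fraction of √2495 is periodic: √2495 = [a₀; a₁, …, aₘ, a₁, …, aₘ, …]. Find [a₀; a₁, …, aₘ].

a₀ = ⌊√2495⌋ = 49.

[49; 1, 18, 1, 98]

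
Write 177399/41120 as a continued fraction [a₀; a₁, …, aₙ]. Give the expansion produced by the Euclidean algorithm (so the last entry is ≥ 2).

[4; 3, 5, 2, 7, 8, 6, 3]

177399 = 4×41120 + 12919
41120 = 3×12919 + 2363
12919 = 5×2363 + 1104
2363 = 2×1104 + 155
1104 = 7×155 + 19
155 = 8×19 + 3
19 = 6×3 + 1
3 = 3×1 + 0  (stop)
So 177399/41120 = [4; 3, 5, 2, 7, 8, 6, 3].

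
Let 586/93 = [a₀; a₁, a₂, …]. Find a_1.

586 = 6·93 + 28   →  a_0 = 6
93 = 3·28 + 9   →  a_1 = 3

3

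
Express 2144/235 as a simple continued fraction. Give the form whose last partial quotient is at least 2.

[9; 8, 9, 1, 2]

2144 = 9×235 + 29
235 = 8×29 + 3
29 = 9×3 + 2
3 = 1×2 + 1
2 = 2×1 + 0  (stop)
So 2144/235 = [9; 8, 9, 1, 2].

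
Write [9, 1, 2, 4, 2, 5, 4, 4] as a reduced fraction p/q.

Using pₖ = aₖpₖ₋₁ + pₖ₋₂ and qₖ = aₖqₖ₋₁ + qₖ₋₂:
  k=0: a=9, p=9, q=1
  k=1: a=1, p=10, q=1
  k=2: a=2, p=29, q=3
  k=3: a=4, p=126, q=13
  k=4: a=2, p=281, q=29
  k=5: a=5, p=1531, q=158
  k=6: a=4, p=6405, q=661
  k=7: a=4, p=27151, q=2802

27151/2802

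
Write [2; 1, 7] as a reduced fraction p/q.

Fold from the inside: start with 7/1.
  1 + 1/7 = 8/7
  2 + 7/8 = 23/8

23/8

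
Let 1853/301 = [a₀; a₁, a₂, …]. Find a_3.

2

1853 = 6·301 + 47   →  a_0 = 6
301 = 6·47 + 19   →  a_1 = 6
47 = 2·19 + 9   →  a_2 = 2
19 = 2·9 + 1   →  a_3 = 2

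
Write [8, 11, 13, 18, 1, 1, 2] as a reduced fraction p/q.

Using pₖ = aₖpₖ₋₁ + pₖ₋₂ and qₖ = aₖqₖ₋₁ + qₖ₋₂:
  k=0: a=8, p=8, q=1
  k=1: a=11, p=89, q=11
  k=2: a=13, p=1165, q=144
  k=3: a=18, p=21059, q=2603
  k=4: a=1, p=22224, q=2747
  k=5: a=1, p=43283, q=5350
  k=6: a=2, p=108790, q=13447

108790/13447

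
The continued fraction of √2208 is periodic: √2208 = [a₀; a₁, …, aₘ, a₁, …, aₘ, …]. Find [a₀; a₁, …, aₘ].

[46; 1, 92]

a₀ = ⌊√2208⌋ = 46.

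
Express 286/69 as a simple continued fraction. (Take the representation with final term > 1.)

[4; 6, 1, 9]

286 = 4*69 + 10
69 = 6*10 + 9
10 = 1*9 + 1
9 = 9*1 + 0  (stop)
So 286/69 = [4; 6, 1, 9].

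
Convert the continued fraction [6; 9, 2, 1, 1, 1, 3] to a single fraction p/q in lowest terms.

1661/272

Using pₖ = aₖpₖ₋₁ + pₖ₋₂ and qₖ = aₖqₖ₋₁ + qₖ₋₂:
  k=0: a=6, p=6, q=1
  k=1: a=9, p=55, q=9
  k=2: a=2, p=116, q=19
  k=3: a=1, p=171, q=28
  k=4: a=1, p=287, q=47
  k=5: a=1, p=458, q=75
  k=6: a=3, p=1661, q=272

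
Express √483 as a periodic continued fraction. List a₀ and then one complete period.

[21; 1, 42]

a₀ = ⌊√483⌋ = 21.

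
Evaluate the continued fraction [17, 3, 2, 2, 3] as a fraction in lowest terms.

Fold from the inside: start with 3/1.
  2 + 1/3 = 7/3
  2 + 3/7 = 17/7
  3 + 7/17 = 58/17
  17 + 17/58 = 1003/58

1003/58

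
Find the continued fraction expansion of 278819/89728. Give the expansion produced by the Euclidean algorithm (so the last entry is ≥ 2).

278819 = 3*89728 + 9635
89728 = 9*9635 + 3013
9635 = 3*3013 + 596
3013 = 5*596 + 33
596 = 18*33 + 2
33 = 16*2 + 1
2 = 2*1 + 0  (stop)
So 278819/89728 = [3; 9, 3, 5, 18, 16, 2].

[3; 9, 3, 5, 18, 16, 2]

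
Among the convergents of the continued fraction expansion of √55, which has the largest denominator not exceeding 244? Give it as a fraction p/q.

1283/173

√55 = [7; 2, 2, 2, 14, …] (period length 4).
Convergents:
  p_0/q_0 = 7/1
  p_1/q_1 = 15/2
  p_2/q_2 = 37/5
  p_3/q_3 = 89/12
  p_4/q_4 = 1283/173
  p_5/q_5 = 2655/358
q_4 = 173 ≤ 244 < 358 = q_5, so the answer is 1283/173.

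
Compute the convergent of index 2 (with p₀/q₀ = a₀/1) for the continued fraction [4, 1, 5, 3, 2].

29/6

Using pₖ = aₖpₖ₋₁ + pₖ₋₂, qₖ = aₖqₖ₋₁ + qₖ₋₂ (with p₋₁=1, p₋₂=0, q₋₁=0, q₋₂=1):
  k=0: a=4, p=4, q=1
  k=1: a=1, p=5, q=1
  k=2: a=5, p=29, q=6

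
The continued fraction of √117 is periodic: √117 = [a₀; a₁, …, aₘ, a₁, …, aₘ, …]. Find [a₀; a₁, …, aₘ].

a₀ = ⌊√117⌋ = 10.
With m₀=0, d₀=1 and mₖ₊₁ = dₖaₖ − mₖ, dₖ₊₁ = (n − mₖ₊₁²)/dₖ, aₖ₊₁ = ⌊(a₀+mₖ₊₁)/dₖ₊₁⌋:
  k=1: m=10, d=17, a=1
  k=2: m=7, d=4, a=4
  k=3: m=9, d=9, a=2
  k=4: m=9, d=4, a=4
  k=5: m=7, d=17, a=1
  k=6: m=10, d=1, a=20
d=1 and a=2a₀=20 at k=6, so the next step gives (m, d) = (10, 17) again — its k=1 value — and the period has length 6.

[10; 1, 4, 2, 4, 1, 20]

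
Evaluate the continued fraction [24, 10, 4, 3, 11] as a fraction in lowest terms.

36243/1504

Using pₖ = aₖpₖ₋₁ + pₖ₋₂ and qₖ = aₖqₖ₋₁ + qₖ₋₂:
  k=0: a=24, p=24, q=1
  k=1: a=10, p=241, q=10
  k=2: a=4, p=988, q=41
  k=3: a=3, p=3205, q=133
  k=4: a=11, p=36243, q=1504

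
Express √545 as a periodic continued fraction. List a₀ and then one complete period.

a₀ = ⌊√545⌋ = 23.
With m₀=0, d₀=1 and mₖ₊₁ = dₖaₖ − mₖ, dₖ₊₁ = (n − mₖ₊₁²)/dₖ, aₖ₊₁ = ⌊(a₀+mₖ₊₁)/dₖ₊₁⌋:
  k=1: m=23, d=16, a=2
  k=2: m=9, d=29, a=1
  k=3: m=20, d=5, a=8
  k=4: m=20, d=29, a=1
  k=5: m=9, d=16, a=2
  k=6: m=23, d=1, a=46
d=1 and a=2a₀=46 at k=6, so the next step gives (m, d) = (23, 16) again — its k=1 value — and the period has length 6.

[23; 2, 1, 8, 1, 2, 46]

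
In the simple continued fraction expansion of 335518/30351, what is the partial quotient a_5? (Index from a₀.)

2

335518 = 11·30351 + 1657   →  a_0 = 11
30351 = 18·1657 + 525   →  a_1 = 18
1657 = 3·525 + 82   →  a_2 = 3
525 = 6·82 + 33   →  a_3 = 6
82 = 2·33 + 16   →  a_4 = 2
33 = 2·16 + 1   →  a_5 = 2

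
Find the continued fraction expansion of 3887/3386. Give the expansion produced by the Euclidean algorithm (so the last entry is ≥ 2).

[1; 6, 1, 3, 7, 8, 2]

3887 = 1·3386 + 501
3386 = 6·501 + 380
501 = 1·380 + 121
380 = 3·121 + 17
121 = 7·17 + 2
17 = 8·2 + 1
2 = 2·1 + 0  (stop)
So 3887/3386 = [1; 6, 1, 3, 7, 8, 2].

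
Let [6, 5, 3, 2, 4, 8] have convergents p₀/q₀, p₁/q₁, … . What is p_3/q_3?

229/37

Using pₖ = aₖpₖ₋₁ + pₖ₋₂, qₖ = aₖqₖ₋₁ + qₖ₋₂ (with p₋₁=1, p₋₂=0, q₋₁=0, q₋₂=1):
  k=0: a=6, p=6, q=1
  k=1: a=5, p=31, q=5
  k=2: a=3, p=99, q=16
  k=3: a=2, p=229, q=37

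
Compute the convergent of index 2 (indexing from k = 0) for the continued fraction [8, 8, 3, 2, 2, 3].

203/25

Using pₖ = aₖpₖ₋₁ + pₖ₋₂, qₖ = aₖqₖ₋₁ + qₖ₋₂ (with p₋₁=1, p₋₂=0, q₋₁=0, q₋₂=1):
  k=0: a=8, p=8, q=1
  k=1: a=8, p=65, q=8
  k=2: a=3, p=203, q=25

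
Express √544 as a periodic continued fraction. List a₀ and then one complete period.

a₀ = ⌊√544⌋ = 23.

[23; 3, 11, 3, 46]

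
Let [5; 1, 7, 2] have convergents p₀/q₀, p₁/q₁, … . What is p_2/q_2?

Using pₖ = aₖpₖ₋₁ + pₖ₋₂, qₖ = aₖqₖ₋₁ + qₖ₋₂ (with p₋₁=1, p₋₂=0, q₋₁=0, q₋₂=1):
  k=0: a=5, p=5, q=1
  k=1: a=1, p=6, q=1
  k=2: a=7, p=47, q=8

47/8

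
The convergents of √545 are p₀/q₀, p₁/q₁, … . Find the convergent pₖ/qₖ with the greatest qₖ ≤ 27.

607/26

√545 = [23; 2, 1, 8, 1, 2, 46, …] (period length 6).
Convergents:
  p_0/q_0 = 23/1
  p_1/q_1 = 47/2
  p_2/q_2 = 70/3
  p_3/q_3 = 607/26
  p_4/q_4 = 677/29
q_3 = 26 ≤ 27 < 29 = q_4, so the answer is 607/26.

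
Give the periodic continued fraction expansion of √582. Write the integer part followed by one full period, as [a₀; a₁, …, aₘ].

a₀ = ⌊√582⌋ = 24.

[24; 8, 48]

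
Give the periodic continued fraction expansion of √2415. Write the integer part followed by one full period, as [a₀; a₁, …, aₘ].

a₀ = ⌊√2415⌋ = 49.

[49; 7, 98]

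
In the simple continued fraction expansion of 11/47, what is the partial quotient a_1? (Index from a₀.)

4

11 = 0·47 + 11   →  a_0 = 0
47 = 4·11 + 3   →  a_1 = 4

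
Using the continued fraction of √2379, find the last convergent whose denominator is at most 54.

√2379 = [48; 1, 3, 2, 3, 1, 96, …] (period length 6).
Convergents:
  p_0/q_0 = 48/1
  p_1/q_1 = 49/1
  p_2/q_2 = 195/4
  p_3/q_3 = 439/9
  p_4/q_4 = 1512/31
  p_5/q_5 = 1951/40
  p_6/q_6 = 188808/3871
q_5 = 40 ≤ 54 < 3871 = q_6, so the answer is 1951/40.

1951/40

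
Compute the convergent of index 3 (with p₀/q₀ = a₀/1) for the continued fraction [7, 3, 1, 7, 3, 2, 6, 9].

Using pₖ = aₖpₖ₋₁ + pₖ₋₂, qₖ = aₖqₖ₋₁ + qₖ₋₂ (with p₋₁=1, p₋₂=0, q₋₁=0, q₋₂=1):
  k=0: a=7, p=7, q=1
  k=1: a=3, p=22, q=3
  k=2: a=1, p=29, q=4
  k=3: a=7, p=225, q=31

225/31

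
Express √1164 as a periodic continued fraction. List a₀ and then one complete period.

a₀ = ⌊√1164⌋ = 34.
With m₀=0, d₀=1 and mₖ₊₁ = dₖaₖ − mₖ, dₖ₊₁ = (n − mₖ₊₁²)/dₖ, aₖ₊₁ = ⌊(a₀+mₖ₊₁)/dₖ₊₁⌋:
  k=1: m=34, d=8, a=8
  k=2: m=30, d=33, a=1
  k=3: m=3, d=35, a=1
  k=4: m=32, d=4, a=16
  k=5: m=32, d=35, a=1
  k=6: m=3, d=33, a=1
  k=7: m=30, d=8, a=8
  k=8: m=34, d=1, a=68
d=1 and a=2a₀=68 at k=8, so the next step gives (m, d) = (34, 8) again — its k=1 value — and the period has length 8.

[34; 8, 1, 1, 16, 1, 1, 8, 68]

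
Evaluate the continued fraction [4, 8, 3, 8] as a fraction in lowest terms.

Fold from the inside: start with 8/1.
  3 + 1/8 = 25/8
  8 + 8/25 = 208/25
  4 + 25/208 = 857/208

857/208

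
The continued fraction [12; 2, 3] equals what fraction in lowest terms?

87/7

Using pₖ = aₖpₖ₋₁ + pₖ₋₂ and qₖ = aₖqₖ₋₁ + qₖ₋₂:
  k=0: a=12, p=12, q=1
  k=1: a=2, p=25, q=2
  k=2: a=3, p=87, q=7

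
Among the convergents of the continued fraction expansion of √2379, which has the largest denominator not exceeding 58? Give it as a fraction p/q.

1951/40

√2379 = [48; 1, 3, 2, 3, 1, 96, …] (period length 6).
Convergents:
  p_0/q_0 = 48/1
  p_1/q_1 = 49/1
  p_2/q_2 = 195/4
  p_3/q_3 = 439/9
  p_4/q_4 = 1512/31
  p_5/q_5 = 1951/40
  p_6/q_6 = 188808/3871
q_5 = 40 ≤ 58 < 3871 = q_6, so the answer is 1951/40.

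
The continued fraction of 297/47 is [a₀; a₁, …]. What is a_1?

297 = 6·47 + 15   →  a_0 = 6
47 = 3·15 + 2   →  a_1 = 3

3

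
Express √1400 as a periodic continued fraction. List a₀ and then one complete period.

[37; 2, 2, 2, 74]

a₀ = ⌊√1400⌋ = 37.
With m₀=0, d₀=1 and mₖ₊₁ = dₖaₖ − mₖ, dₖ₊₁ = (n − mₖ₊₁²)/dₖ, aₖ₊₁ = ⌊(a₀+mₖ₊₁)/dₖ₊₁⌋:
  k=1: m=37, d=31, a=2
  k=2: m=25, d=25, a=2
  k=3: m=25, d=31, a=2
  k=4: m=37, d=1, a=74
d=1 and a=2a₀=74 at k=4, so the next step gives (m, d) = (37, 31) again — its k=1 value — and the period has length 4.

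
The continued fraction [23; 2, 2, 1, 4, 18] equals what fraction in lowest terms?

Using pₖ = aₖpₖ₋₁ + pₖ₋₂ and qₖ = aₖqₖ₋₁ + qₖ₋₂:
  k=0: a=23, p=23, q=1
  k=1: a=2, p=47, q=2
  k=2: a=2, p=117, q=5
  k=3: a=1, p=164, q=7
  k=4: a=4, p=773, q=33
  k=5: a=18, p=14078, q=601

14078/601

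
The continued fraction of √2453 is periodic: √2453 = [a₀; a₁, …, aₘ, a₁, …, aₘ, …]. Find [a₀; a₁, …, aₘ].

a₀ = ⌊√2453⌋ = 49.
With m₀=0, d₀=1 and mₖ₊₁ = dₖaₖ − mₖ, dₖ₊₁ = (n − mₖ₊₁²)/dₖ, aₖ₊₁ = ⌊(a₀+mₖ₊₁)/dₖ₊₁⌋:
  k=1: m=49, d=52, a=1
  k=2: m=3, d=47, a=1
  k=3: m=44, d=11, a=8
  k=4: m=44, d=47, a=1
  k=5: m=3, d=52, a=1
  k=6: m=49, d=1, a=98
d=1 and a=2a₀=98 at k=6, so the next step gives (m, d) = (49, 52) again — its k=1 value — and the period has length 6.

[49; 1, 1, 8, 1, 1, 98]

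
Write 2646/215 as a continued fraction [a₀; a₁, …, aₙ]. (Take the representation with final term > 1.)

2646 = 12·215 + 66
215 = 3·66 + 17
66 = 3·17 + 15
17 = 1·15 + 2
15 = 7·2 + 1
2 = 2·1 + 0  (stop)
So 2646/215 = [12; 3, 3, 1, 7, 2].

[12; 3, 3, 1, 7, 2]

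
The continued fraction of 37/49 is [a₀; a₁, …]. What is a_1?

1

37 = 0·49 + 37   →  a_0 = 0
49 = 1·37 + 12   →  a_1 = 1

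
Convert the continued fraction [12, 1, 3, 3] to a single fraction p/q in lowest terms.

166/13

Fold from the inside: start with 3/1.
  3 + 1/3 = 10/3
  1 + 3/10 = 13/10
  12 + 10/13 = 166/13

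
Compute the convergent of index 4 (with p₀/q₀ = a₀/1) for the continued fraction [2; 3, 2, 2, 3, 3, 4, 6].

133/58

Using pₖ = aₖpₖ₋₁ + pₖ₋₂, qₖ = aₖqₖ₋₁ + qₖ₋₂ (with p₋₁=1, p₋₂=0, q₋₁=0, q₋₂=1):
  k=0: a=2, p=2, q=1
  k=1: a=3, p=7, q=3
  k=2: a=2, p=16, q=7
  k=3: a=2, p=39, q=17
  k=4: a=3, p=133, q=58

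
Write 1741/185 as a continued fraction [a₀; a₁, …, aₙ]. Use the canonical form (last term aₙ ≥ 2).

1741 = 9*185 + 76
185 = 2*76 + 33
76 = 2*33 + 10
33 = 3*10 + 3
10 = 3*3 + 1
3 = 3*1 + 0  (stop)
So 1741/185 = [9; 2, 2, 3, 3, 3].

[9; 2, 2, 3, 3, 3]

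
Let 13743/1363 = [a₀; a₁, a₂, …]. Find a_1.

12

13743 = 10·1363 + 113   →  a_0 = 10
1363 = 12·113 + 7   →  a_1 = 12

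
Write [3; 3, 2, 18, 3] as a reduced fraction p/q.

1295/394

Using pₖ = aₖpₖ₋₁ + pₖ₋₂ and qₖ = aₖqₖ₋₁ + qₖ₋₂:
  k=0: a=3, p=3, q=1
  k=1: a=3, p=10, q=3
  k=2: a=2, p=23, q=7
  k=3: a=18, p=424, q=129
  k=4: a=3, p=1295, q=394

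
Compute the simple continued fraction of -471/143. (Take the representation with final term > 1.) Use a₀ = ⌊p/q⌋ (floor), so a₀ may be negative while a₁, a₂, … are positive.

-471 = -4*143 + 101
143 = 1*101 + 42
101 = 2*42 + 17
42 = 2*17 + 8
17 = 2*8 + 1
8 = 8*1 + 0  (stop)
So -471/143 = [-4; 1, 2, 2, 2, 8].

[-4; 1, 2, 2, 2, 8]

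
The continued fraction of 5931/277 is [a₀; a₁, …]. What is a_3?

5931 = 21·277 + 114   →  a_0 = 21
277 = 2·114 + 49   →  a_1 = 2
114 = 2·49 + 16   →  a_2 = 2
49 = 3·16 + 1   →  a_3 = 3

3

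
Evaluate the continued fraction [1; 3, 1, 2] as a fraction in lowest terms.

Using pₖ = aₖpₖ₋₁ + pₖ₋₂ and qₖ = aₖqₖ₋₁ + qₖ₋₂:
  k=0: a=1, p=1, q=1
  k=1: a=3, p=4, q=3
  k=2: a=1, p=5, q=4
  k=3: a=2, p=14, q=11

14/11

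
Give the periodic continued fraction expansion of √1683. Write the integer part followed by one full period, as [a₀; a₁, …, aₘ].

[41; 41, 82]

a₀ = ⌊√1683⌋ = 41.
With m₀=0, d₀=1 and mₖ₊₁ = dₖaₖ − mₖ, dₖ₊₁ = (n − mₖ₊₁²)/dₖ, aₖ₊₁ = ⌊(a₀+mₖ₊₁)/dₖ₊₁⌋:
  k=1: m=41, d=2, a=41
  k=2: m=41, d=1, a=82
d=1 and a=2a₀=82 at k=2, so the next step gives (m, d) = (41, 2) again — its k=1 value — and the period has length 2.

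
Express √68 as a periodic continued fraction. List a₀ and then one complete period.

a₀ = ⌊√68⌋ = 8.
With m₀=0, d₀=1 and mₖ₊₁ = dₖaₖ − mₖ, dₖ₊₁ = (n − mₖ₊₁²)/dₖ, aₖ₊₁ = ⌊(a₀+mₖ₊₁)/dₖ₊₁⌋:
  k=1: m=8, d=4, a=4
  k=2: m=8, d=1, a=16
d=1 and a=2a₀=16 at k=2, so the next step gives (m, d) = (8, 4) again — its k=1 value — and the period has length 2.

[8; 4, 16]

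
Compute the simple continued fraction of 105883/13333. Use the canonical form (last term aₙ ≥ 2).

105883 = 7*13333 + 12552
13333 = 1*12552 + 781
12552 = 16*781 + 56
781 = 13*56 + 53
56 = 1*53 + 3
53 = 17*3 + 2
3 = 1*2 + 1
2 = 2*1 + 0  (stop)
So 105883/13333 = [7; 1, 16, 13, 1, 17, 1, 2].

[7; 1, 16, 13, 1, 17, 1, 2]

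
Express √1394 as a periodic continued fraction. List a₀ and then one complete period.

[37; 2, 1, 36, 1, 2, 74]

a₀ = ⌊√1394⌋ = 37.
With m₀=0, d₀=1 and mₖ₊₁ = dₖaₖ − mₖ, dₖ₊₁ = (n − mₖ₊₁²)/dₖ, aₖ₊₁ = ⌊(a₀+mₖ₊₁)/dₖ₊₁⌋:
  k=1: m=37, d=25, a=2
  k=2: m=13, d=49, a=1
  k=3: m=36, d=2, a=36
  k=4: m=36, d=49, a=1
  k=5: m=13, d=25, a=2
  k=6: m=37, d=1, a=74
d=1 and a=2a₀=74 at k=6, so the next step gives (m, d) = (37, 25) again — its k=1 value — and the period has length 6.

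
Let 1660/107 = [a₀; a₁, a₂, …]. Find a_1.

1

1660 = 15·107 + 55   →  a_0 = 15
107 = 1·55 + 52   →  a_1 = 1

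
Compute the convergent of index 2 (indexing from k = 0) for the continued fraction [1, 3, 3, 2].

13/10

Using pₖ = aₖpₖ₋₁ + pₖ₋₂, qₖ = aₖqₖ₋₁ + qₖ₋₂ (with p₋₁=1, p₋₂=0, q₋₁=0, q₋₂=1):
  k=0: a=1, p=1, q=1
  k=1: a=3, p=4, q=3
  k=2: a=3, p=13, q=10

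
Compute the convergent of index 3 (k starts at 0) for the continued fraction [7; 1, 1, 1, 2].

Using pₖ = aₖpₖ₋₁ + pₖ₋₂, qₖ = aₖqₖ₋₁ + qₖ₋₂ (with p₋₁=1, p₋₂=0, q₋₁=0, q₋₂=1):
  k=0: a=7, p=7, q=1
  k=1: a=1, p=8, q=1
  k=2: a=1, p=15, q=2
  k=3: a=1, p=23, q=3

23/3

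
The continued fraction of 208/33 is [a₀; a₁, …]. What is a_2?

3

208 = 6·33 + 10   →  a_0 = 6
33 = 3·10 + 3   →  a_1 = 3
10 = 3·3 + 1   →  a_2 = 3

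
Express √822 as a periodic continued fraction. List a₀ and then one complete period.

a₀ = ⌊√822⌋ = 28.
With m₀=0, d₀=1 and mₖ₊₁ = dₖaₖ − mₖ, dₖ₊₁ = (n − mₖ₊₁²)/dₖ, aₖ₊₁ = ⌊(a₀+mₖ₊₁)/dₖ₊₁⌋:
  k=1: m=28, d=38, a=1
  k=2: m=10, d=19, a=2
  k=3: m=28, d=2, a=28
  k=4: m=28, d=19, a=2
  k=5: m=10, d=38, a=1
  k=6: m=28, d=1, a=56
d=1 and a=2a₀=56 at k=6, so the next step gives (m, d) = (28, 38) again — its k=1 value — and the period has length 6.

[28; 1, 2, 28, 2, 1, 56]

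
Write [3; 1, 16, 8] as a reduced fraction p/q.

540/137

Fold from the inside: start with 8/1.
  16 + 1/8 = 129/8
  1 + 8/129 = 137/129
  3 + 129/137 = 540/137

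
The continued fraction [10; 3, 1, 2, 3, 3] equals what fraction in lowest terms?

Using pₖ = aₖpₖ₋₁ + pₖ₋₂ and qₖ = aₖqₖ₋₁ + qₖ₋₂:
  k=0: a=10, p=10, q=1
  k=1: a=3, p=31, q=3
  k=2: a=1, p=41, q=4
  k=3: a=2, p=113, q=11
  k=4: a=3, p=380, q=37
  k=5: a=3, p=1253, q=122

1253/122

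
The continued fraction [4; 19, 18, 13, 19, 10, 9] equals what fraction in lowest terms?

Using pₖ = aₖpₖ₋₁ + pₖ₋₂ and qₖ = aₖqₖ₋₁ + qₖ₋₂:
  k=0: a=4, p=4, q=1
  k=1: a=19, p=77, q=19
  k=2: a=18, p=1390, q=343
  k=3: a=13, p=18147, q=4478
  k=4: a=19, p=346183, q=85425
  k=5: a=10, p=3479977, q=858728
  k=6: a=9, p=31665976, q=7813977

31665976/7813977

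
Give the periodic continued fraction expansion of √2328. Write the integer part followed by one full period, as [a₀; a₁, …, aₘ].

a₀ = ⌊√2328⌋ = 48.
With m₀=0, d₀=1 and mₖ₊₁ = dₖaₖ − mₖ, dₖ₊₁ = (n − mₖ₊₁²)/dₖ, aₖ₊₁ = ⌊(a₀+mₖ₊₁)/dₖ₊₁⌋:
  k=1: m=48, d=24, a=4
  k=2: m=48, d=1, a=96
d=1 and a=2a₀=96 at k=2, so the next step gives (m, d) = (48, 24) again — its k=1 value — and the period has length 2.

[48; 4, 96]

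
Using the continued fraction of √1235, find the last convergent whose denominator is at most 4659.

121031/3444

√1235 = [35; 7, 70, …] (period length 2).
Convergents:
  p_0/q_0 = 35/1
  p_1/q_1 = 246/7
  p_2/q_2 = 17255/491
  p_3/q_3 = 121031/3444
  p_4/q_4 = 8489425/241571
q_3 = 3444 ≤ 4659 < 241571 = q_4, so the answer is 121031/3444.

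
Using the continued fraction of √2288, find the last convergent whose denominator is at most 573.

27217/569

√2288 = [47; 1, 4, 1, 94, …] (period length 4).
Convergents:
  p_0/q_0 = 47/1
  p_1/q_1 = 48/1
  p_2/q_2 = 239/5
  p_3/q_3 = 287/6
  p_4/q_4 = 27217/569
  p_5/q_5 = 27504/575
q_4 = 569 ≤ 573 < 575 = q_5, so the answer is 27217/569.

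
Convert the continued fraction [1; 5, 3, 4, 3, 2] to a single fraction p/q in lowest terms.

612/515

Fold from the inside: start with 2/1.
  3 + 1/2 = 7/2
  4 + 2/7 = 30/7
  3 + 7/30 = 97/30
  5 + 30/97 = 515/97
  1 + 97/515 = 612/515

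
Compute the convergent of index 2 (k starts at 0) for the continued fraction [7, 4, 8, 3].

Using pₖ = aₖpₖ₋₁ + pₖ₋₂, qₖ = aₖqₖ₋₁ + qₖ₋₂ (with p₋₁=1, p₋₂=0, q₋₁=0, q₋₂=1):
  k=0: a=7, p=7, q=1
  k=1: a=4, p=29, q=4
  k=2: a=8, p=239, q=33

239/33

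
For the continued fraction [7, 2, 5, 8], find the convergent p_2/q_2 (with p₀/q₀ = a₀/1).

82/11

Using pₖ = aₖpₖ₋₁ + pₖ₋₂, qₖ = aₖqₖ₋₁ + qₖ₋₂ (with p₋₁=1, p₋₂=0, q₋₁=0, q₋₂=1):
  k=0: a=7, p=7, q=1
  k=1: a=2, p=15, q=2
  k=2: a=5, p=82, q=11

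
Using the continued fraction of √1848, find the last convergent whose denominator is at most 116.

3697/86

√1848 = [42; 1, 84, …] (period length 2).
Convergents:
  p_0/q_0 = 42/1
  p_1/q_1 = 43/1
  p_2/q_2 = 3654/85
  p_3/q_3 = 3697/86
  p_4/q_4 = 314202/7309
q_3 = 86 ≤ 116 < 7309 = q_4, so the answer is 3697/86.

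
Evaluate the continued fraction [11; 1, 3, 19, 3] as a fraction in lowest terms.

2762/235

Fold from the inside: start with 3/1.
  19 + 1/3 = 58/3
  3 + 3/58 = 177/58
  1 + 58/177 = 235/177
  11 + 177/235 = 2762/235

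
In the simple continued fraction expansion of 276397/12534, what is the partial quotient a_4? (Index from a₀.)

276397 = 22·12534 + 649   →  a_0 = 22
12534 = 19·649 + 203   →  a_1 = 19
649 = 3·203 + 40   →  a_2 = 3
203 = 5·40 + 3   →  a_3 = 5
40 = 13·3 + 1   →  a_4 = 13

13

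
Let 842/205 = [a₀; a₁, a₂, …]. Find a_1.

842 = 4·205 + 22   →  a_0 = 4
205 = 9·22 + 7   →  a_1 = 9

9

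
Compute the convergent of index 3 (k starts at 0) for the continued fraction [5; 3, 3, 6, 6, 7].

334/63

Using pₖ = aₖpₖ₋₁ + pₖ₋₂, qₖ = aₖqₖ₋₁ + qₖ₋₂ (with p₋₁=1, p₋₂=0, q₋₁=0, q₋₂=1):
  k=0: a=5, p=5, q=1
  k=1: a=3, p=16, q=3
  k=2: a=3, p=53, q=10
  k=3: a=6, p=334, q=63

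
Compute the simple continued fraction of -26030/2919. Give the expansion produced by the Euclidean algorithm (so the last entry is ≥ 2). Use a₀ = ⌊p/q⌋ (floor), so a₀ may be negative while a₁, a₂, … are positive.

-26030 = -9·2919 + 241
2919 = 12·241 + 27
241 = 8·27 + 25
27 = 1·25 + 2
25 = 12·2 + 1
2 = 2·1 + 0  (stop)
So -26030/2919 = [-9; 12, 8, 1, 12, 2].

[-9; 12, 8, 1, 12, 2]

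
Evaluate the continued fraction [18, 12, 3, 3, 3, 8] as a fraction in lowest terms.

Fold from the inside: start with 8/1.
  3 + 1/8 = 25/8
  3 + 8/25 = 83/25
  3 + 25/83 = 274/83
  12 + 83/274 = 3371/274
  18 + 274/3371 = 60952/3371

60952/3371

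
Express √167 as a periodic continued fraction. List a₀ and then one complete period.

[12; 1, 11, 1, 24]

a₀ = ⌊√167⌋ = 12.
With m₀=0, d₀=1 and mₖ₊₁ = dₖaₖ − mₖ, dₖ₊₁ = (n − mₖ₊₁²)/dₖ, aₖ₊₁ = ⌊(a₀+mₖ₊₁)/dₖ₊₁⌋:
  k=1: m=12, d=23, a=1
  k=2: m=11, d=2, a=11
  k=3: m=11, d=23, a=1
  k=4: m=12, d=1, a=24
d=1 and a=2a₀=24 at k=4, so the next step gives (m, d) = (12, 23) again — its k=1 value — and the period has length 4.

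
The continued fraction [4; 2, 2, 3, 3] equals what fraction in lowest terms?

Using pₖ = aₖpₖ₋₁ + pₖ₋₂ and qₖ = aₖqₖ₋₁ + qₖ₋₂:
  k=0: a=4, p=4, q=1
  k=1: a=2, p=9, q=2
  k=2: a=2, p=22, q=5
  k=3: a=3, p=75, q=17
  k=4: a=3, p=247, q=56

247/56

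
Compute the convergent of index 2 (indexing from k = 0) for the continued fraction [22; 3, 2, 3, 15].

Using pₖ = aₖpₖ₋₁ + pₖ₋₂, qₖ = aₖqₖ₋₁ + qₖ₋₂ (with p₋₁=1, p₋₂=0, q₋₁=0, q₋₂=1):
  k=0: a=22, p=22, q=1
  k=1: a=3, p=67, q=3
  k=2: a=2, p=156, q=7

156/7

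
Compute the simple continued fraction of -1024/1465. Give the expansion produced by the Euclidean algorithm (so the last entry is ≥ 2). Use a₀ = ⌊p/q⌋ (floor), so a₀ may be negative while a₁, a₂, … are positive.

[-1; 3, 3, 9, 2, 7]

-1024 = -1*1465 + 441
1465 = 3*441 + 142
441 = 3*142 + 15
142 = 9*15 + 7
15 = 2*7 + 1
7 = 7*1 + 0  (stop)
So -1024/1465 = [-1; 3, 3, 9, 2, 7].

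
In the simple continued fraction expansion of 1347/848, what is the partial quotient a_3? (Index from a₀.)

1347 = 1·848 + 499   →  a_0 = 1
848 = 1·499 + 349   →  a_1 = 1
499 = 1·349 + 150   →  a_2 = 1
349 = 2·150 + 49   →  a_3 = 2

2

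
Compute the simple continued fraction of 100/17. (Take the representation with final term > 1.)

[5; 1, 7, 2]

100 = 5*17 + 15
17 = 1*15 + 2
15 = 7*2 + 1
2 = 2*1 + 0  (stop)
So 100/17 = [5; 1, 7, 2].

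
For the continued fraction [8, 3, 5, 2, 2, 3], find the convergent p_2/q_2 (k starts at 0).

133/16

Using pₖ = aₖpₖ₋₁ + pₖ₋₂, qₖ = aₖqₖ₋₁ + qₖ₋₂ (with p₋₁=1, p₋₂=0, q₋₁=0, q₋₂=1):
  k=0: a=8, p=8, q=1
  k=1: a=3, p=25, q=3
  k=2: a=5, p=133, q=16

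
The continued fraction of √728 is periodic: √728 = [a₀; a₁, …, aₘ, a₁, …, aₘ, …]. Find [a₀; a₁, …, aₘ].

[26; 1, 52]

a₀ = ⌊√728⌋ = 26.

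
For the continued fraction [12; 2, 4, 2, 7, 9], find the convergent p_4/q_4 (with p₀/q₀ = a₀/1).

Using pₖ = aₖpₖ₋₁ + pₖ₋₂, qₖ = aₖqₖ₋₁ + qₖ₋₂ (with p₋₁=1, p₋₂=0, q₋₁=0, q₋₂=1):
  k=0: a=12, p=12, q=1
  k=1: a=2, p=25, q=2
  k=2: a=4, p=112, q=9
  k=3: a=2, p=249, q=20
  k=4: a=7, p=1855, q=149

1855/149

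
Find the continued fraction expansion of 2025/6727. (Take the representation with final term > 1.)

2025 = 0×6727 + 2025
6727 = 3×2025 + 652
2025 = 3×652 + 69
652 = 9×69 + 31
69 = 2×31 + 7
31 = 4×7 + 3
7 = 2×3 + 1
3 = 3×1 + 0  (stop)
So 2025/6727 = [0; 3, 3, 9, 2, 4, 2, 3].

[0; 3, 3, 9, 2, 4, 2, 3]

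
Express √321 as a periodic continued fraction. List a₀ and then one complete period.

a₀ = ⌊√321⌋ = 17.
With m₀=0, d₀=1 and mₖ₊₁ = dₖaₖ − mₖ, dₖ₊₁ = (n − mₖ₊₁²)/dₖ, aₖ₊₁ = ⌊(a₀+mₖ₊₁)/dₖ₊₁⌋:
  k=1: m=17, d=32, a=1
  k=2: m=15, d=3, a=10
  k=3: m=15, d=32, a=1
  k=4: m=17, d=1, a=34
d=1 and a=2a₀=34 at k=4, so the next step gives (m, d) = (17, 32) again — its k=1 value — and the period has length 4.

[17; 1, 10, 1, 34]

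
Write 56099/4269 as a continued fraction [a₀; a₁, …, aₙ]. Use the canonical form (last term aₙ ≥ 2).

56099 = 13*4269 + 602
4269 = 7*602 + 55
602 = 10*55 + 52
55 = 1*52 + 3
52 = 17*3 + 1
3 = 3*1 + 0  (stop)
So 56099/4269 = [13; 7, 10, 1, 17, 3].

[13; 7, 10, 1, 17, 3]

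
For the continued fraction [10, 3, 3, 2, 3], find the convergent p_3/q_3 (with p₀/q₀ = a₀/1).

Using pₖ = aₖpₖ₋₁ + pₖ₋₂, qₖ = aₖqₖ₋₁ + qₖ₋₂ (with p₋₁=1, p₋₂=0, q₋₁=0, q₋₂=1):
  k=0: a=10, p=10, q=1
  k=1: a=3, p=31, q=3
  k=2: a=3, p=103, q=10
  k=3: a=2, p=237, q=23

237/23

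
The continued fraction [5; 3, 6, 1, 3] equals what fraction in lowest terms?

452/85

Using pₖ = aₖpₖ₋₁ + pₖ₋₂ and qₖ = aₖqₖ₋₁ + qₖ₋₂:
  k=0: a=5, p=5, q=1
  k=1: a=3, p=16, q=3
  k=2: a=6, p=101, q=19
  k=3: a=1, p=117, q=22
  k=4: a=3, p=452, q=85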